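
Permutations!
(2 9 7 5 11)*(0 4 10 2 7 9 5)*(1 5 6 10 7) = [4, 5, 6, 3, 7, 11, 10, 0, 8, 9, 2, 1] = (0 4 7)(1 5 11)(2 6 10)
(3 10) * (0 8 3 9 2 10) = [8, 1, 10, 0, 4, 5, 6, 7, 3, 2, 9] = (0 8 3)(2 10 9)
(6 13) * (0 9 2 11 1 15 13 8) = [9, 15, 11, 3, 4, 5, 8, 7, 0, 2, 10, 1, 12, 6, 14, 13] = (0 9 2 11 1 15 13 6 8)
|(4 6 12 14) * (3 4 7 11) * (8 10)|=14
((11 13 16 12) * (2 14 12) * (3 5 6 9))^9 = (2 11)(3 5 6 9)(12 16)(13 14) = [0, 1, 11, 5, 4, 6, 9, 7, 8, 3, 10, 2, 16, 14, 13, 15, 12]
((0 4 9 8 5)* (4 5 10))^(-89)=(0 5)(4 10 8 9)=[5, 1, 2, 3, 10, 0, 6, 7, 9, 4, 8]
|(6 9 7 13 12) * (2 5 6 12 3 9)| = |(2 5 6)(3 9 7 13)| = 12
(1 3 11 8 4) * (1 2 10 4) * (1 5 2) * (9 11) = (1 3 9 11 8 5 2 10 4) = [0, 3, 10, 9, 1, 2, 6, 7, 5, 11, 4, 8]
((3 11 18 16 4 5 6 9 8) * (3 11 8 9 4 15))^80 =(3 11 16)(4 6 5)(8 18 15) =[0, 1, 2, 11, 6, 4, 5, 7, 18, 9, 10, 16, 12, 13, 14, 8, 3, 17, 15]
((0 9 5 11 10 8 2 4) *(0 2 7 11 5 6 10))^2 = (0 6 8 11 9 10 7) = [6, 1, 2, 3, 4, 5, 8, 0, 11, 10, 7, 9]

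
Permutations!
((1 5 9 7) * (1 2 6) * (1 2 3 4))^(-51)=[0, 7, 6, 5, 9, 3, 2, 1, 8, 4]=(1 7)(2 6)(3 5)(4 9)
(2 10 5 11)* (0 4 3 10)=(0 4 3 10 5 11 2)=[4, 1, 0, 10, 3, 11, 6, 7, 8, 9, 5, 2]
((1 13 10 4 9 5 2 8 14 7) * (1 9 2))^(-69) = (1 13 10 4 2 8 14 7 9 5) = [0, 13, 8, 3, 2, 1, 6, 9, 14, 5, 4, 11, 12, 10, 7]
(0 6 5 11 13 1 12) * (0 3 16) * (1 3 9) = (0 6 5 11 13 3 16)(1 12 9) = [6, 12, 2, 16, 4, 11, 5, 7, 8, 1, 10, 13, 9, 3, 14, 15, 0]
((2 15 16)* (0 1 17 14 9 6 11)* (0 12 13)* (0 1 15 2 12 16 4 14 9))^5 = (0 15 4 14)(1 16 9 13 11 17 12 6) = [15, 16, 2, 3, 14, 5, 1, 7, 8, 13, 10, 17, 6, 11, 0, 4, 9, 12]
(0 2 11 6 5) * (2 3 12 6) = (0 3 12 6 5)(2 11) = [3, 1, 11, 12, 4, 0, 5, 7, 8, 9, 10, 2, 6]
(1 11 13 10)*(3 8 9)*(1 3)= (1 11 13 10 3 8 9)= [0, 11, 2, 8, 4, 5, 6, 7, 9, 1, 3, 13, 12, 10]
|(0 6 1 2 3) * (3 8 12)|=7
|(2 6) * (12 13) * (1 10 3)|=6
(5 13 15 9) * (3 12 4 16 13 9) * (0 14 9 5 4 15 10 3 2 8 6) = (0 14 9 4 16 13 10 3 12 15 2 8 6) = [14, 1, 8, 12, 16, 5, 0, 7, 6, 4, 3, 11, 15, 10, 9, 2, 13]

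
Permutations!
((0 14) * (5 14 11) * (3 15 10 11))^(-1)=(0 14 5 11 10 15 3)=[14, 1, 2, 0, 4, 11, 6, 7, 8, 9, 15, 10, 12, 13, 5, 3]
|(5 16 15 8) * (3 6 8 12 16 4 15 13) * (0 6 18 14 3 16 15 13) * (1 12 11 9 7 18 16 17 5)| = |(0 6 8 1 12 15 11 9 7 18 14 3 16)(4 13 17 5)| = 52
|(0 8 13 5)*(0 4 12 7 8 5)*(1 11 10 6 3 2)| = 42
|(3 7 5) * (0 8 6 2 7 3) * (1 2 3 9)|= |(0 8 6 3 9 1 2 7 5)|= 9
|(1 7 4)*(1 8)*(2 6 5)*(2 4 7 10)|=|(1 10 2 6 5 4 8)|=7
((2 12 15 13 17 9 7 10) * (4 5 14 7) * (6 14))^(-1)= [0, 1, 10, 3, 9, 4, 5, 14, 8, 17, 7, 11, 2, 15, 6, 12, 16, 13]= (2 10 7 14 6 5 4 9 17 13 15 12)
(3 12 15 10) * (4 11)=(3 12 15 10)(4 11)=[0, 1, 2, 12, 11, 5, 6, 7, 8, 9, 3, 4, 15, 13, 14, 10]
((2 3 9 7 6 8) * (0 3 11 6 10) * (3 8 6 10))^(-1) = (0 10 11 2 8)(3 7 9) = [10, 1, 8, 7, 4, 5, 6, 9, 0, 3, 11, 2]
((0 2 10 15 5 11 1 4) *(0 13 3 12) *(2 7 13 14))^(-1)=[12, 11, 14, 13, 1, 15, 6, 0, 8, 9, 2, 5, 3, 7, 4, 10]=(0 12 3 13 7)(1 11 5 15 10 2 14 4)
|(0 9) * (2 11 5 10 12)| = 10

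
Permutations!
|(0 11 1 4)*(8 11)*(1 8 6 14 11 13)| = 8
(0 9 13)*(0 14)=[9, 1, 2, 3, 4, 5, 6, 7, 8, 13, 10, 11, 12, 14, 0]=(0 9 13 14)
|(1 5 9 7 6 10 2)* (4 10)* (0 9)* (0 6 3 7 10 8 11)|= 10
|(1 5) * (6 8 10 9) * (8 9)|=|(1 5)(6 9)(8 10)|=2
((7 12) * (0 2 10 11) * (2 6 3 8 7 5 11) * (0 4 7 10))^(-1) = (0 2 10 8 3 6)(4 11 5 12 7) = [2, 1, 10, 6, 11, 12, 0, 4, 3, 9, 8, 5, 7]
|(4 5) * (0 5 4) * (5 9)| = 3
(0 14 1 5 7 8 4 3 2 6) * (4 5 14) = (0 4 3 2 6)(1 14)(5 7 8) = [4, 14, 6, 2, 3, 7, 0, 8, 5, 9, 10, 11, 12, 13, 1]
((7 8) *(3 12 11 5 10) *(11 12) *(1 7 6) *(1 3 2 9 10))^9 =(12)(1 8 3 5 7 6 11) =[0, 8, 2, 5, 4, 7, 11, 6, 3, 9, 10, 1, 12]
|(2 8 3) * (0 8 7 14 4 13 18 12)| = |(0 8 3 2 7 14 4 13 18 12)| = 10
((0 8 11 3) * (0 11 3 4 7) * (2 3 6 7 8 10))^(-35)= [10, 1, 3, 11, 8, 5, 7, 0, 6, 9, 2, 4]= (0 10 2 3 11 4 8 6 7)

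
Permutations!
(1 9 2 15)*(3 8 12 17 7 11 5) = (1 9 2 15)(3 8 12 17 7 11 5) = [0, 9, 15, 8, 4, 3, 6, 11, 12, 2, 10, 5, 17, 13, 14, 1, 16, 7]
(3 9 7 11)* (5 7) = (3 9 5 7 11) = [0, 1, 2, 9, 4, 7, 6, 11, 8, 5, 10, 3]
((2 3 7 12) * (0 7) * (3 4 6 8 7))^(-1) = (0 3)(2 12 7 8 6 4) = [3, 1, 12, 0, 2, 5, 4, 8, 6, 9, 10, 11, 7]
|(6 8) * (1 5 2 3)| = 4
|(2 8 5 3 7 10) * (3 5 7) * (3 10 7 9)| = |(2 8 9 3 10)| = 5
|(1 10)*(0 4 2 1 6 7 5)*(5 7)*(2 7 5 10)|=4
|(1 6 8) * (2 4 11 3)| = 12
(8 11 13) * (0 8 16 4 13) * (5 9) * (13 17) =(0 8 11)(4 17 13 16)(5 9) =[8, 1, 2, 3, 17, 9, 6, 7, 11, 5, 10, 0, 12, 16, 14, 15, 4, 13]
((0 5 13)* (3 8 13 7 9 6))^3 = [9, 1, 2, 0, 4, 6, 13, 3, 5, 8, 10, 11, 12, 7] = (0 9 8 5 6 13 7 3)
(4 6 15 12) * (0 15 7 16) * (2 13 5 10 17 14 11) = (0 15 12 4 6 7 16)(2 13 5 10 17 14 11) = [15, 1, 13, 3, 6, 10, 7, 16, 8, 9, 17, 2, 4, 5, 11, 12, 0, 14]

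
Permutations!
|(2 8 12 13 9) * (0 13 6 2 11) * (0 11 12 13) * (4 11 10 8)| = 9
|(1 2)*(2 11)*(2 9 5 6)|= 6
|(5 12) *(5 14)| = |(5 12 14)| = 3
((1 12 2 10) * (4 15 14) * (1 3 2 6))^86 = (1 6 12)(2 3 10)(4 14 15) = [0, 6, 3, 10, 14, 5, 12, 7, 8, 9, 2, 11, 1, 13, 15, 4]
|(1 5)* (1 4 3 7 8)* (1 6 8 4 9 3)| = |(1 5 9 3 7 4)(6 8)| = 6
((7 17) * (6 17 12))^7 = (6 12 7 17) = [0, 1, 2, 3, 4, 5, 12, 17, 8, 9, 10, 11, 7, 13, 14, 15, 16, 6]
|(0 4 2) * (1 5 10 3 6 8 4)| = |(0 1 5 10 3 6 8 4 2)| = 9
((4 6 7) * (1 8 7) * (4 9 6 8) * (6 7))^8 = (9) = [0, 1, 2, 3, 4, 5, 6, 7, 8, 9]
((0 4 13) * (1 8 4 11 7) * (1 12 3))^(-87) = (0 12 8)(1 13 7)(3 4 11) = [12, 13, 2, 4, 11, 5, 6, 1, 0, 9, 10, 3, 8, 7]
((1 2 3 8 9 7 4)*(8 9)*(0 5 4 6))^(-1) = [6, 4, 1, 2, 5, 0, 7, 9, 8, 3] = (0 6 7 9 3 2 1 4 5)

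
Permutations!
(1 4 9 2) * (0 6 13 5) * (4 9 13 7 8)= (0 6 7 8 4 13 5)(1 9 2)= [6, 9, 1, 3, 13, 0, 7, 8, 4, 2, 10, 11, 12, 5]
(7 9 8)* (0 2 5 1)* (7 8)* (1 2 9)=(0 9 7 1)(2 5)=[9, 0, 5, 3, 4, 2, 6, 1, 8, 7]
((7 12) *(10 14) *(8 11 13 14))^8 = [0, 1, 2, 3, 4, 5, 6, 7, 14, 9, 13, 10, 12, 8, 11] = (8 14 11 10 13)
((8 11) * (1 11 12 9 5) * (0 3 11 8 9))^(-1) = [12, 5, 2, 0, 4, 9, 6, 7, 1, 11, 10, 3, 8] = (0 12 8 1 5 9 11 3)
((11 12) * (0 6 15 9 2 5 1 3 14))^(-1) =[14, 5, 9, 1, 4, 2, 0, 7, 8, 15, 10, 12, 11, 13, 3, 6] =(0 14 3 1 5 2 9 15 6)(11 12)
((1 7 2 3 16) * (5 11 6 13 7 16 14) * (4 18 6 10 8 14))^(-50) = (2 7 13 6 18 4 3) = [0, 1, 7, 2, 3, 5, 18, 13, 8, 9, 10, 11, 12, 6, 14, 15, 16, 17, 4]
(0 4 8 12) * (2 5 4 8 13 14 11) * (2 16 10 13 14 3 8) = (0 2 5 4 14 11 16 10 13 3 8 12) = [2, 1, 5, 8, 14, 4, 6, 7, 12, 9, 13, 16, 0, 3, 11, 15, 10]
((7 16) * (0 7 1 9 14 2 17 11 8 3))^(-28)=[14, 11, 0, 9, 4, 5, 6, 2, 1, 8, 10, 16, 12, 13, 3, 15, 17, 7]=(0 14 3 9 8 1 11 16 17 7 2)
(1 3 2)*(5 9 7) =(1 3 2)(5 9 7) =[0, 3, 1, 2, 4, 9, 6, 5, 8, 7]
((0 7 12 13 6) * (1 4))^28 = [13, 1, 2, 3, 4, 5, 12, 6, 8, 9, 10, 11, 0, 7] = (0 13 7 6 12)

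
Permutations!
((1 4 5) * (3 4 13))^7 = (1 3 5 13 4) = [0, 3, 2, 5, 1, 13, 6, 7, 8, 9, 10, 11, 12, 4]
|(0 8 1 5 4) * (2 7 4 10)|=|(0 8 1 5 10 2 7 4)|=8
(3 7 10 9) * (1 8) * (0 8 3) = (0 8 1 3 7 10 9) = [8, 3, 2, 7, 4, 5, 6, 10, 1, 0, 9]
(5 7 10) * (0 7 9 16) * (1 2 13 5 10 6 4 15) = (0 7 6 4 15 1 2 13 5 9 16) = [7, 2, 13, 3, 15, 9, 4, 6, 8, 16, 10, 11, 12, 5, 14, 1, 0]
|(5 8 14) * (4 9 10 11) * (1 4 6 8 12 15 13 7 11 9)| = |(1 4)(5 12 15 13 7 11 6 8 14)(9 10)| = 18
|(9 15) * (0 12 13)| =|(0 12 13)(9 15)| =6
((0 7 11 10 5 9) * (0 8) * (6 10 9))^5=(11)(5 10 6)=[0, 1, 2, 3, 4, 10, 5, 7, 8, 9, 6, 11]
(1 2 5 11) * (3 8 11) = (1 2 5 3 8 11) = [0, 2, 5, 8, 4, 3, 6, 7, 11, 9, 10, 1]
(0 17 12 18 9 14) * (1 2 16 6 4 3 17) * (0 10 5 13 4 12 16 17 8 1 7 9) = (0 7 9 14 10 5 13 4 3 8 1 2 17 16 6 12 18) = [7, 2, 17, 8, 3, 13, 12, 9, 1, 14, 5, 11, 18, 4, 10, 15, 6, 16, 0]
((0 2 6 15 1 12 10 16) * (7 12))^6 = (0 12 15)(1 2 10)(6 16 7) = [12, 2, 10, 3, 4, 5, 16, 6, 8, 9, 1, 11, 15, 13, 14, 0, 7]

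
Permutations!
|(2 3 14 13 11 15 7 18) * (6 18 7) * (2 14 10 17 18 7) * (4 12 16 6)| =|(2 3 10 17 18 14 13 11 15 4 12 16 6 7)| =14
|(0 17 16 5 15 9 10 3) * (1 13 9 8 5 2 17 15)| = 9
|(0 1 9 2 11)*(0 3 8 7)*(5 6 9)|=10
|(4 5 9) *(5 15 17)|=5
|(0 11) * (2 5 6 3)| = |(0 11)(2 5 6 3)| = 4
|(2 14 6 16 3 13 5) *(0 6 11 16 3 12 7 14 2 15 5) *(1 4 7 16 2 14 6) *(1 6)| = 12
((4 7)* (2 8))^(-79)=(2 8)(4 7)=[0, 1, 8, 3, 7, 5, 6, 4, 2]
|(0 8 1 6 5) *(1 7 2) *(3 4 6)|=|(0 8 7 2 1 3 4 6 5)|=9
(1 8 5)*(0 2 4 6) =[2, 8, 4, 3, 6, 1, 0, 7, 5] =(0 2 4 6)(1 8 5)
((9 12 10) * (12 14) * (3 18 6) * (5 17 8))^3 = (18)(9 10 12 14) = [0, 1, 2, 3, 4, 5, 6, 7, 8, 10, 12, 11, 14, 13, 9, 15, 16, 17, 18]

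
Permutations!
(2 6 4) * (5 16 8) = (2 6 4)(5 16 8) = [0, 1, 6, 3, 2, 16, 4, 7, 5, 9, 10, 11, 12, 13, 14, 15, 8]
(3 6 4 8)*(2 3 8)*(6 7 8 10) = [0, 1, 3, 7, 2, 5, 4, 8, 10, 9, 6] = (2 3 7 8 10 6 4)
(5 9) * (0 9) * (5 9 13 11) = [13, 1, 2, 3, 4, 0, 6, 7, 8, 9, 10, 5, 12, 11] = (0 13 11 5)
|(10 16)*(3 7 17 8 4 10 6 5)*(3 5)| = 8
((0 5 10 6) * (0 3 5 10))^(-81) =(0 5 3 6 10) =[5, 1, 2, 6, 4, 3, 10, 7, 8, 9, 0]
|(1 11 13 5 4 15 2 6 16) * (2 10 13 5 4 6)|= 20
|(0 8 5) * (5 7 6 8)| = 6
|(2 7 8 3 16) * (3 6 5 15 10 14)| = |(2 7 8 6 5 15 10 14 3 16)| = 10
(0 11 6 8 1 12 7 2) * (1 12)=(0 11 6 8 12 7 2)=[11, 1, 0, 3, 4, 5, 8, 2, 12, 9, 10, 6, 7]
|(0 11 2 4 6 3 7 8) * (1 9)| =8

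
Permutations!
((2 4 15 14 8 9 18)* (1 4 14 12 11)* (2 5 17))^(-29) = (1 4 15 12 11)(2 17 5 18 9 8 14) = [0, 4, 17, 3, 15, 18, 6, 7, 14, 8, 10, 1, 11, 13, 2, 12, 16, 5, 9]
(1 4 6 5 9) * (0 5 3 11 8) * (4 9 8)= (0 5 8)(1 9)(3 11 4 6)= [5, 9, 2, 11, 6, 8, 3, 7, 0, 1, 10, 4]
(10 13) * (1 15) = (1 15)(10 13) = [0, 15, 2, 3, 4, 5, 6, 7, 8, 9, 13, 11, 12, 10, 14, 1]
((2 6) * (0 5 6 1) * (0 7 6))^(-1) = [5, 2, 6, 3, 4, 0, 7, 1] = (0 5)(1 2 6 7)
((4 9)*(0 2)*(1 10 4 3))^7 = (0 2)(1 4 3 10 9) = [2, 4, 0, 10, 3, 5, 6, 7, 8, 1, 9]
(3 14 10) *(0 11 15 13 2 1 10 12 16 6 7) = [11, 10, 1, 14, 4, 5, 7, 0, 8, 9, 3, 15, 16, 2, 12, 13, 6] = (0 11 15 13 2 1 10 3 14 12 16 6 7)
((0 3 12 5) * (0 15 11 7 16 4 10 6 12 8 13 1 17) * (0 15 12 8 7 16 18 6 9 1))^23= (0 7 6 13 3 18 8)(1 9 10 4 16 11 15 17)(5 12)= [7, 9, 2, 18, 16, 12, 13, 6, 0, 10, 4, 15, 5, 3, 14, 17, 11, 1, 8]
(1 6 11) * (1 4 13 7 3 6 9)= [0, 9, 2, 6, 13, 5, 11, 3, 8, 1, 10, 4, 12, 7]= (1 9)(3 6 11 4 13 7)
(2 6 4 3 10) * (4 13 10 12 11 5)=(2 6 13 10)(3 12 11 5 4)=[0, 1, 6, 12, 3, 4, 13, 7, 8, 9, 2, 5, 11, 10]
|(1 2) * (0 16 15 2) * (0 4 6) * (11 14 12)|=21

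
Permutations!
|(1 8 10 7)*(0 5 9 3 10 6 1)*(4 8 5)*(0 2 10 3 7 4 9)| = |(0 9 7 2 10 4 8 6 1 5)| = 10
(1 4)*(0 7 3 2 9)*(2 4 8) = (0 7 3 4 1 8 2 9) = [7, 8, 9, 4, 1, 5, 6, 3, 2, 0]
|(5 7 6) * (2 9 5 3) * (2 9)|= |(3 9 5 7 6)|= 5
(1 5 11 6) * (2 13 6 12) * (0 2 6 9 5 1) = (0 2 13 9 5 11 12 6) = [2, 1, 13, 3, 4, 11, 0, 7, 8, 5, 10, 12, 6, 9]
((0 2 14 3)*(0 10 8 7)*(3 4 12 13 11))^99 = (14) = [0, 1, 2, 3, 4, 5, 6, 7, 8, 9, 10, 11, 12, 13, 14]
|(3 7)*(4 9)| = |(3 7)(4 9)| = 2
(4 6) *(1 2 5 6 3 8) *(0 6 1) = (0 6 4 3 8)(1 2 5) = [6, 2, 5, 8, 3, 1, 4, 7, 0]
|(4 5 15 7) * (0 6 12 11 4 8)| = 9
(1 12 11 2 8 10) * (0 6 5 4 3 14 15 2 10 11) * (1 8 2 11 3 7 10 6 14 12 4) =(0 14 15 11 6 5 1 4 7 10 8 3 12) =[14, 4, 2, 12, 7, 1, 5, 10, 3, 9, 8, 6, 0, 13, 15, 11]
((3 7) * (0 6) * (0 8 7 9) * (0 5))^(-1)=(0 5 9 3 7 8 6)=[5, 1, 2, 7, 4, 9, 0, 8, 6, 3]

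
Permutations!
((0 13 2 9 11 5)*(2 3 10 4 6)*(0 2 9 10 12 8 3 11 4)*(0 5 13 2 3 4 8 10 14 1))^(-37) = [1, 14, 0, 5, 8, 10, 4, 7, 9, 6, 12, 13, 3, 11, 2] = (0 1 14 2)(3 5 10 12)(4 8 9 6)(11 13)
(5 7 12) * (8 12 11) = [0, 1, 2, 3, 4, 7, 6, 11, 12, 9, 10, 8, 5] = (5 7 11 8 12)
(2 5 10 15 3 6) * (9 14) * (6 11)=(2 5 10 15 3 11 6)(9 14)=[0, 1, 5, 11, 4, 10, 2, 7, 8, 14, 15, 6, 12, 13, 9, 3]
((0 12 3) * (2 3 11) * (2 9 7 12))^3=(7 9 11 12)=[0, 1, 2, 3, 4, 5, 6, 9, 8, 11, 10, 12, 7]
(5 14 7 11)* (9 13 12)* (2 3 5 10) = (2 3 5 14 7 11 10)(9 13 12) = [0, 1, 3, 5, 4, 14, 6, 11, 8, 13, 2, 10, 9, 12, 7]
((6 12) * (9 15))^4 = (15) = [0, 1, 2, 3, 4, 5, 6, 7, 8, 9, 10, 11, 12, 13, 14, 15]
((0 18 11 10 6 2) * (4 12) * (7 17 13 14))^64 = (0 6 11)(2 10 18) = [6, 1, 10, 3, 4, 5, 11, 7, 8, 9, 18, 0, 12, 13, 14, 15, 16, 17, 2]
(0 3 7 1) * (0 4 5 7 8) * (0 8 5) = [3, 4, 2, 5, 0, 7, 6, 1, 8] = (8)(0 3 5 7 1 4)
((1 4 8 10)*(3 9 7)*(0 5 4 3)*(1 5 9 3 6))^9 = (1 6)(4 8 10 5) = [0, 6, 2, 3, 8, 4, 1, 7, 10, 9, 5]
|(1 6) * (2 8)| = 2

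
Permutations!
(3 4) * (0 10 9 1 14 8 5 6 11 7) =(0 10 9 1 14 8 5 6 11 7)(3 4) =[10, 14, 2, 4, 3, 6, 11, 0, 5, 1, 9, 7, 12, 13, 8]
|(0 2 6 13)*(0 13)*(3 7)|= |(13)(0 2 6)(3 7)|= 6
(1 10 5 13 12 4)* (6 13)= (1 10 5 6 13 12 4)= [0, 10, 2, 3, 1, 6, 13, 7, 8, 9, 5, 11, 4, 12]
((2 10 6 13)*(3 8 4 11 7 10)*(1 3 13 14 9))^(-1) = (1 9 14 6 10 7 11 4 8 3)(2 13) = [0, 9, 13, 1, 8, 5, 10, 11, 3, 14, 7, 4, 12, 2, 6]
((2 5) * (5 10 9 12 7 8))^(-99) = (2 5 8 7 12 9 10) = [0, 1, 5, 3, 4, 8, 6, 12, 7, 10, 2, 11, 9]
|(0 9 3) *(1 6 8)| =3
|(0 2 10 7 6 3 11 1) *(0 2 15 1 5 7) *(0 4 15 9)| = |(0 9)(1 2 10 4 15)(3 11 5 7 6)| = 10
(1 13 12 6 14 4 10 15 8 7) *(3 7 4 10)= (1 13 12 6 14 10 15 8 4 3 7)= [0, 13, 2, 7, 3, 5, 14, 1, 4, 9, 15, 11, 6, 12, 10, 8]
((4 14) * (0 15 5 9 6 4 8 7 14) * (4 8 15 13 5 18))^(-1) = [4, 1, 2, 3, 18, 13, 9, 8, 6, 5, 10, 11, 12, 0, 7, 14, 16, 17, 15] = (0 4 18 15 14 7 8 6 9 5 13)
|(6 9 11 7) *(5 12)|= 4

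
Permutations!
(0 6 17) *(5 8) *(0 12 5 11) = (0 6 17 12 5 8 11) = [6, 1, 2, 3, 4, 8, 17, 7, 11, 9, 10, 0, 5, 13, 14, 15, 16, 12]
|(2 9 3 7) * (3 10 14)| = |(2 9 10 14 3 7)| = 6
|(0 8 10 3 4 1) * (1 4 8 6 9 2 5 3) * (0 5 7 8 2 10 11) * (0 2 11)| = |(0 6 9 10 1 5 3 11 2 7 8)| = 11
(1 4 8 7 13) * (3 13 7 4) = (1 3 13)(4 8) = [0, 3, 2, 13, 8, 5, 6, 7, 4, 9, 10, 11, 12, 1]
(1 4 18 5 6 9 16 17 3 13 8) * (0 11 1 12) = [11, 4, 2, 13, 18, 6, 9, 7, 12, 16, 10, 1, 0, 8, 14, 15, 17, 3, 5] = (0 11 1 4 18 5 6 9 16 17 3 13 8 12)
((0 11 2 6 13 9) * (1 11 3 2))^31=(0 3 2 6 13 9)(1 11)=[3, 11, 6, 2, 4, 5, 13, 7, 8, 0, 10, 1, 12, 9]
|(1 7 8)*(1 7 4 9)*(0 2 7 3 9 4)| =7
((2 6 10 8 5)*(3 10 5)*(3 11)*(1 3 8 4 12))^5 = (12)(2 5 6)(8 11) = [0, 1, 5, 3, 4, 6, 2, 7, 11, 9, 10, 8, 12]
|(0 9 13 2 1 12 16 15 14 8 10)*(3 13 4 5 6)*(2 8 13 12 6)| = |(0 9 4 5 2 1 6 3 12 16 15 14 13 8 10)| = 15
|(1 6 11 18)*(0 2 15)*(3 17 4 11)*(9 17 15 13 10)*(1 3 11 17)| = 22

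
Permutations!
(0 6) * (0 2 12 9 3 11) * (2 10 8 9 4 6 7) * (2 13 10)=(0 7 13 10 8 9 3 11)(2 12 4 6)=[7, 1, 12, 11, 6, 5, 2, 13, 9, 3, 8, 0, 4, 10]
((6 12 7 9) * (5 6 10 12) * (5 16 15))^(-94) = (5 16)(6 15)(7 10)(9 12) = [0, 1, 2, 3, 4, 16, 15, 10, 8, 12, 7, 11, 9, 13, 14, 6, 5]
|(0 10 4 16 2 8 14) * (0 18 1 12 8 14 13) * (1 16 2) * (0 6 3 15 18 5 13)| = 15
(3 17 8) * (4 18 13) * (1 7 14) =(1 7 14)(3 17 8)(4 18 13) =[0, 7, 2, 17, 18, 5, 6, 14, 3, 9, 10, 11, 12, 4, 1, 15, 16, 8, 13]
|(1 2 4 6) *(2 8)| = 5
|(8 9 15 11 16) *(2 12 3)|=15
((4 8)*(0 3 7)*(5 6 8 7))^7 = [0, 1, 2, 3, 4, 5, 6, 7, 8] = (8)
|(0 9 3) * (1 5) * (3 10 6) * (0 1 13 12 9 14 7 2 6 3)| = |(0 14 7 2 6)(1 5 13 12 9 10 3)| = 35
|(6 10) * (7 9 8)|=|(6 10)(7 9 8)|=6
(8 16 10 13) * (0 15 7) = [15, 1, 2, 3, 4, 5, 6, 0, 16, 9, 13, 11, 12, 8, 14, 7, 10] = (0 15 7)(8 16 10 13)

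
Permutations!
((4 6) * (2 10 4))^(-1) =(2 6 4 10) =[0, 1, 6, 3, 10, 5, 4, 7, 8, 9, 2]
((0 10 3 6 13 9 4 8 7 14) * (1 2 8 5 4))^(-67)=(0 14 7 8 2 1 9 13 6 3 10)(4 5)=[14, 9, 1, 10, 5, 4, 3, 8, 2, 13, 0, 11, 12, 6, 7]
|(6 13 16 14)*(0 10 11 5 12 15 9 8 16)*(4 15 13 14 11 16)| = |(0 10 16 11 5 12 13)(4 15 9 8)(6 14)| = 28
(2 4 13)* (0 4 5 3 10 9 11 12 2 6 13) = (0 4)(2 5 3 10 9 11 12)(6 13) = [4, 1, 5, 10, 0, 3, 13, 7, 8, 11, 9, 12, 2, 6]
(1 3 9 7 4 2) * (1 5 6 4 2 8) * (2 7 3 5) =(1 5 6 4 8)(3 9) =[0, 5, 2, 9, 8, 6, 4, 7, 1, 3]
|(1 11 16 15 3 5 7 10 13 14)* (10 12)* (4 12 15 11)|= 12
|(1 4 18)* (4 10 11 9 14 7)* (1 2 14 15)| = |(1 10 11 9 15)(2 14 7 4 18)| = 5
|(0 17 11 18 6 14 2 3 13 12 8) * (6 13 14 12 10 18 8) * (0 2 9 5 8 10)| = 6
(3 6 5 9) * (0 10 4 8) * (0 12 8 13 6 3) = (0 10 4 13 6 5 9)(8 12) = [10, 1, 2, 3, 13, 9, 5, 7, 12, 0, 4, 11, 8, 6]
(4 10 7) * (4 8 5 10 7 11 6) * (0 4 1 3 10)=[4, 3, 2, 10, 7, 0, 1, 8, 5, 9, 11, 6]=(0 4 7 8 5)(1 3 10 11 6)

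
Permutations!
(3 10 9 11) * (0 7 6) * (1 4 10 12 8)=(0 7 6)(1 4 10 9 11 3 12 8)=[7, 4, 2, 12, 10, 5, 0, 6, 1, 11, 9, 3, 8]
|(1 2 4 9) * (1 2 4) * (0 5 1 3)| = 7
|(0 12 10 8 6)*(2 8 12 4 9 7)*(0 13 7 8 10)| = 10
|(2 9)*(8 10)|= 2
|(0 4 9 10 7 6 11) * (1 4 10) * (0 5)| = |(0 10 7 6 11 5)(1 4 9)| = 6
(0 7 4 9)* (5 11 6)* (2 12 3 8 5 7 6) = (0 6 7 4 9)(2 12 3 8 5 11) = [6, 1, 12, 8, 9, 11, 7, 4, 5, 0, 10, 2, 3]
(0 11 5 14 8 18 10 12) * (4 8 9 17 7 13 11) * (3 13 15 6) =(0 4 8 18 10 12)(3 13 11 5 14 9 17 7 15 6) =[4, 1, 2, 13, 8, 14, 3, 15, 18, 17, 12, 5, 0, 11, 9, 6, 16, 7, 10]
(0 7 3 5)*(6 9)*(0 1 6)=(0 7 3 5 1 6 9)=[7, 6, 2, 5, 4, 1, 9, 3, 8, 0]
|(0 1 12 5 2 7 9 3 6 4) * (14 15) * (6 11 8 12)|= 8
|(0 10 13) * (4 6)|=|(0 10 13)(4 6)|=6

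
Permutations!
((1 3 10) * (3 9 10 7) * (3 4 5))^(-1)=(1 10 9)(3 5 4 7)=[0, 10, 2, 5, 7, 4, 6, 3, 8, 1, 9]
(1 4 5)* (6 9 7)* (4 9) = (1 9 7 6 4 5) = [0, 9, 2, 3, 5, 1, 4, 6, 8, 7]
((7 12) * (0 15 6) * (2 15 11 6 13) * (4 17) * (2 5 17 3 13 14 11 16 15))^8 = (0 15 11)(3 17 13 4 5)(6 16 14) = [15, 1, 2, 17, 5, 3, 16, 7, 8, 9, 10, 0, 12, 4, 6, 11, 14, 13]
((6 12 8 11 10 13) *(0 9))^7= [9, 1, 2, 3, 4, 5, 12, 7, 11, 0, 13, 10, 8, 6]= (0 9)(6 12 8 11 10 13)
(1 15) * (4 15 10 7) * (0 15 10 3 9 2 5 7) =(0 15 1 3 9 2 5 7 4 10) =[15, 3, 5, 9, 10, 7, 6, 4, 8, 2, 0, 11, 12, 13, 14, 1]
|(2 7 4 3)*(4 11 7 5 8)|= |(2 5 8 4 3)(7 11)|= 10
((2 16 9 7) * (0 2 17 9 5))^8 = (7 9 17) = [0, 1, 2, 3, 4, 5, 6, 9, 8, 17, 10, 11, 12, 13, 14, 15, 16, 7]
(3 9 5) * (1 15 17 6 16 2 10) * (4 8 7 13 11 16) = [0, 15, 10, 9, 8, 3, 4, 13, 7, 5, 1, 16, 12, 11, 14, 17, 2, 6] = (1 15 17 6 4 8 7 13 11 16 2 10)(3 9 5)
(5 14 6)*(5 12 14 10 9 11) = [0, 1, 2, 3, 4, 10, 12, 7, 8, 11, 9, 5, 14, 13, 6] = (5 10 9 11)(6 12 14)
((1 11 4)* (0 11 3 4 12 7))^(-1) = (0 7 12 11)(1 4 3) = [7, 4, 2, 1, 3, 5, 6, 12, 8, 9, 10, 0, 11]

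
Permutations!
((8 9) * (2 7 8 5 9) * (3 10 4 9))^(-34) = (2 8 7)(3 10 4 9 5) = [0, 1, 8, 10, 9, 3, 6, 2, 7, 5, 4]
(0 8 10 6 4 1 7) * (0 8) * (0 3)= [3, 7, 2, 0, 1, 5, 4, 8, 10, 9, 6]= (0 3)(1 7 8 10 6 4)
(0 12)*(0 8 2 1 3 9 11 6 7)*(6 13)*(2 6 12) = (0 2 1 3 9 11 13 12 8 6 7) = [2, 3, 1, 9, 4, 5, 7, 0, 6, 11, 10, 13, 8, 12]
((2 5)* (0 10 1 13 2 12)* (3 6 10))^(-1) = (0 12 5 2 13 1 10 6 3) = [12, 10, 13, 0, 4, 2, 3, 7, 8, 9, 6, 11, 5, 1]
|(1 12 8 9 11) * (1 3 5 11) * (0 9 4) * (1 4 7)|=12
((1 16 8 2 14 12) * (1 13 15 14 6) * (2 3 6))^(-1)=(1 6 3 8 16)(12 14 15 13)=[0, 6, 2, 8, 4, 5, 3, 7, 16, 9, 10, 11, 14, 12, 15, 13, 1]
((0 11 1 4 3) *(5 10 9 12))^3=(0 4 11 3 1)(5 12 9 10)=[4, 0, 2, 1, 11, 12, 6, 7, 8, 10, 5, 3, 9]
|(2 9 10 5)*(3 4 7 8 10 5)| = |(2 9 5)(3 4 7 8 10)| = 15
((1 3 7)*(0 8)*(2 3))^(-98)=(8)(1 3)(2 7)=[0, 3, 7, 1, 4, 5, 6, 2, 8]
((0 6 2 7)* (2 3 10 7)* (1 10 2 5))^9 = (0 6 3 2 5 1 10 7) = [6, 10, 5, 2, 4, 1, 3, 0, 8, 9, 7]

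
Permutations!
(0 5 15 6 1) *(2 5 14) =(0 14 2 5 15 6 1) =[14, 0, 5, 3, 4, 15, 1, 7, 8, 9, 10, 11, 12, 13, 2, 6]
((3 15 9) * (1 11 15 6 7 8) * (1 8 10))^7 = (1 10 7 6 3 9 15 11) = [0, 10, 2, 9, 4, 5, 3, 6, 8, 15, 7, 1, 12, 13, 14, 11]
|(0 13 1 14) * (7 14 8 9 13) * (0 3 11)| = 20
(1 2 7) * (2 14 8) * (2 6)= [0, 14, 7, 3, 4, 5, 2, 1, 6, 9, 10, 11, 12, 13, 8]= (1 14 8 6 2 7)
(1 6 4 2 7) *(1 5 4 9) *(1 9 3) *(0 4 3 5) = [4, 6, 7, 1, 2, 3, 5, 0, 8, 9] = (9)(0 4 2 7)(1 6 5 3)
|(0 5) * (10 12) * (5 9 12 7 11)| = |(0 9 12 10 7 11 5)| = 7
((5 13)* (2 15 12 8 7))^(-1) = (2 7 8 12 15)(5 13) = [0, 1, 7, 3, 4, 13, 6, 8, 12, 9, 10, 11, 15, 5, 14, 2]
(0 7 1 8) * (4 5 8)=(0 7 1 4 5 8)=[7, 4, 2, 3, 5, 8, 6, 1, 0]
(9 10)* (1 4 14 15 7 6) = (1 4 14 15 7 6)(9 10) = [0, 4, 2, 3, 14, 5, 1, 6, 8, 10, 9, 11, 12, 13, 15, 7]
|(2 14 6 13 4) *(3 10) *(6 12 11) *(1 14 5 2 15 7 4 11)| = 6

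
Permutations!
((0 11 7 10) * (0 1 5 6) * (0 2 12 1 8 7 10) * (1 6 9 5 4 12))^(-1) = (0 7 8 10 11)(1 2 6 12 4)(5 9) = [7, 2, 6, 3, 1, 9, 12, 8, 10, 5, 11, 0, 4]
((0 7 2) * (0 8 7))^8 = [0, 1, 7, 3, 4, 5, 6, 8, 2] = (2 7 8)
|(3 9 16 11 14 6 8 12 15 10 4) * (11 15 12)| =|(3 9 16 15 10 4)(6 8 11 14)| =12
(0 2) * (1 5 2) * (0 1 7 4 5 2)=[7, 2, 1, 3, 5, 0, 6, 4]=(0 7 4 5)(1 2)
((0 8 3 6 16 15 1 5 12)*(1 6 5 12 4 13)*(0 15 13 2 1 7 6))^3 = (0 5 1)(2 15 3)(4 12 8)(6 7 13 16) = [5, 0, 15, 2, 12, 1, 7, 13, 4, 9, 10, 11, 8, 16, 14, 3, 6]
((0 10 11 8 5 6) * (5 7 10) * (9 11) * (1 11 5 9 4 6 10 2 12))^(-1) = [6, 12, 7, 3, 10, 9, 4, 8, 11, 0, 5, 1, 2] = (0 6 4 10 5 9)(1 12 2 7 8 11)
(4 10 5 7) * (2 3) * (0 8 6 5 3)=(0 8 6 5 7 4 10 3 2)=[8, 1, 0, 2, 10, 7, 5, 4, 6, 9, 3]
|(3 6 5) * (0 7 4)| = |(0 7 4)(3 6 5)| = 3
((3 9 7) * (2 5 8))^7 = (2 5 8)(3 9 7) = [0, 1, 5, 9, 4, 8, 6, 3, 2, 7]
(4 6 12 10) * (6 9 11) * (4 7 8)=(4 9 11 6 12 10 7 8)=[0, 1, 2, 3, 9, 5, 12, 8, 4, 11, 7, 6, 10]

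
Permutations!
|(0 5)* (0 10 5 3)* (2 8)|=|(0 3)(2 8)(5 10)|=2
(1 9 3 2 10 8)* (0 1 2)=(0 1 9 3)(2 10 8)=[1, 9, 10, 0, 4, 5, 6, 7, 2, 3, 8]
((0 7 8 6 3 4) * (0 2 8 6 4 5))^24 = (8)(0 5 3 6 7) = [5, 1, 2, 6, 4, 3, 7, 0, 8]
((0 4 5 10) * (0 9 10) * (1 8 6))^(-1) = [5, 6, 2, 3, 0, 4, 8, 7, 1, 10, 9] = (0 5 4)(1 6 8)(9 10)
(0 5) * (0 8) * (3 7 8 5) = (0 3 7 8) = [3, 1, 2, 7, 4, 5, 6, 8, 0]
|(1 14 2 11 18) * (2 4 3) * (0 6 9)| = 21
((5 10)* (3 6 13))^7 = (3 6 13)(5 10) = [0, 1, 2, 6, 4, 10, 13, 7, 8, 9, 5, 11, 12, 3]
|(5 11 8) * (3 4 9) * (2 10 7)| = 3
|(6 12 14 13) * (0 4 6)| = 6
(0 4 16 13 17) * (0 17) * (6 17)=(0 4 16 13)(6 17)=[4, 1, 2, 3, 16, 5, 17, 7, 8, 9, 10, 11, 12, 0, 14, 15, 13, 6]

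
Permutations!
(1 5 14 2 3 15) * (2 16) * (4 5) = (1 4 5 14 16 2 3 15) = [0, 4, 3, 15, 5, 14, 6, 7, 8, 9, 10, 11, 12, 13, 16, 1, 2]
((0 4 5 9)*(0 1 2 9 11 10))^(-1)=(0 10 11 5 4)(1 9 2)=[10, 9, 1, 3, 0, 4, 6, 7, 8, 2, 11, 5]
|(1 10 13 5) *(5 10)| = |(1 5)(10 13)| = 2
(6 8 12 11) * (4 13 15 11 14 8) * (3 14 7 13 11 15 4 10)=(15)(3 14 8 12 7 13 4 11 6 10)=[0, 1, 2, 14, 11, 5, 10, 13, 12, 9, 3, 6, 7, 4, 8, 15]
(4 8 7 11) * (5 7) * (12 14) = (4 8 5 7 11)(12 14) = [0, 1, 2, 3, 8, 7, 6, 11, 5, 9, 10, 4, 14, 13, 12]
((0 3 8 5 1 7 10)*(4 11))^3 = (0 5 10 8 7 3 1)(4 11) = [5, 0, 2, 1, 11, 10, 6, 3, 7, 9, 8, 4]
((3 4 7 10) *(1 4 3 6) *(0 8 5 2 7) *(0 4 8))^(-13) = [0, 8, 7, 3, 4, 2, 1, 10, 5, 9, 6] = (1 8 5 2 7 10 6)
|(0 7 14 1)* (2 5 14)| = 6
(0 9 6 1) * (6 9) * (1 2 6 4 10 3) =[4, 0, 6, 1, 10, 5, 2, 7, 8, 9, 3] =(0 4 10 3 1)(2 6)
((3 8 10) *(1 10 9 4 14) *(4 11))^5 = [0, 11, 2, 14, 8, 5, 6, 7, 1, 10, 4, 3, 12, 13, 9] = (1 11 3 14 9 10 4 8)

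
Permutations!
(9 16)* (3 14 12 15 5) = (3 14 12 15 5)(9 16) = [0, 1, 2, 14, 4, 3, 6, 7, 8, 16, 10, 11, 15, 13, 12, 5, 9]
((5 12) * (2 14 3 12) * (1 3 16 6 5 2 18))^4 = (1 14 18 2 5 12 6 3 16) = [0, 14, 5, 16, 4, 12, 3, 7, 8, 9, 10, 11, 6, 13, 18, 15, 1, 17, 2]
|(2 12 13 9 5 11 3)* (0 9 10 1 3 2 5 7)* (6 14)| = |(0 9 7)(1 3 5 11 2 12 13 10)(6 14)| = 24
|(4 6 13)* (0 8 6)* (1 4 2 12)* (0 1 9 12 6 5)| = |(0 8 5)(1 4)(2 6 13)(9 12)| = 6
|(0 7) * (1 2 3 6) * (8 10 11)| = 12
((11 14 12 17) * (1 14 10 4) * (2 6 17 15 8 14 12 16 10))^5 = (1 16 15 4 14 12 10 8)(2 6 17 11) = [0, 16, 6, 3, 14, 5, 17, 7, 1, 9, 8, 2, 10, 13, 12, 4, 15, 11]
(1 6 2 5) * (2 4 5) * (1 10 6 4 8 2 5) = (1 4)(2 5 10 6 8) = [0, 4, 5, 3, 1, 10, 8, 7, 2, 9, 6]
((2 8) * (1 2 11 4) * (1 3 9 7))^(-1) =(1 7 9 3 4 11 8 2) =[0, 7, 1, 4, 11, 5, 6, 9, 2, 3, 10, 8]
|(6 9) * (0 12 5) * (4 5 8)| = |(0 12 8 4 5)(6 9)| = 10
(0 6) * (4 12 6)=[4, 1, 2, 3, 12, 5, 0, 7, 8, 9, 10, 11, 6]=(0 4 12 6)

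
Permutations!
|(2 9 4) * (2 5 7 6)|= |(2 9 4 5 7 6)|= 6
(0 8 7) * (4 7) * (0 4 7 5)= [8, 1, 2, 3, 5, 0, 6, 4, 7]= (0 8 7 4 5)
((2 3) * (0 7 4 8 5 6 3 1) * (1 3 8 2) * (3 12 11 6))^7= (0 8 2 1 6 4 3 11 7 5 12)= [8, 6, 1, 11, 3, 12, 4, 5, 2, 9, 10, 7, 0]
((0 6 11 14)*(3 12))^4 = [0, 1, 2, 3, 4, 5, 6, 7, 8, 9, 10, 11, 12, 13, 14] = (14)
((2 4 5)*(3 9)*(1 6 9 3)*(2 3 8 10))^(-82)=[0, 9, 5, 10, 3, 8, 1, 7, 2, 6, 4]=(1 9 6)(2 5 8)(3 10 4)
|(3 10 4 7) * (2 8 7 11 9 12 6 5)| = 11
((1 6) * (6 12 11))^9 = (1 12 11 6) = [0, 12, 2, 3, 4, 5, 1, 7, 8, 9, 10, 6, 11]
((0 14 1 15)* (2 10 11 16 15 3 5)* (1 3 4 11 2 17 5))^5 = [11, 0, 10, 15, 14, 17, 6, 7, 8, 9, 2, 3, 12, 13, 16, 4, 1, 5] = (0 11 3 15 4 14 16 1)(2 10)(5 17)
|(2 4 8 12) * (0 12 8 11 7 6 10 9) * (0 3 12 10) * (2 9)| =21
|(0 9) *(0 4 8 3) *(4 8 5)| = |(0 9 8 3)(4 5)| = 4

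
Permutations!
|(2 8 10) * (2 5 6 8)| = |(5 6 8 10)| = 4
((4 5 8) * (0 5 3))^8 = (0 4 5 3 8) = [4, 1, 2, 8, 5, 3, 6, 7, 0]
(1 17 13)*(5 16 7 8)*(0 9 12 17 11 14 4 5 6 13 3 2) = (0 9 12 17 3 2)(1 11 14 4 5 16 7 8 6 13) = [9, 11, 0, 2, 5, 16, 13, 8, 6, 12, 10, 14, 17, 1, 4, 15, 7, 3]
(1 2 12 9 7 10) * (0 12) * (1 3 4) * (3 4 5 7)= (0 12 9 3 5 7 10 4 1 2)= [12, 2, 0, 5, 1, 7, 6, 10, 8, 3, 4, 11, 9]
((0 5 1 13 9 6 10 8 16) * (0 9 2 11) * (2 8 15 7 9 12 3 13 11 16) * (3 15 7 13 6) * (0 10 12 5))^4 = (1 9 15 16 10 6 8)(2 11 3 13 5 7 12) = [0, 9, 11, 13, 4, 7, 8, 12, 1, 15, 6, 3, 2, 5, 14, 16, 10]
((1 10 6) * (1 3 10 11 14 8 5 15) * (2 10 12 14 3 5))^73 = (1 10 12 15 2 3 5 8 11 6 14) = [0, 10, 3, 5, 4, 8, 14, 7, 11, 9, 12, 6, 15, 13, 1, 2]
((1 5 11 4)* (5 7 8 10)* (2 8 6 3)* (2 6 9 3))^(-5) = (1 8 7 10 9 5 3 11 6 4 2) = [0, 8, 1, 11, 2, 3, 4, 10, 7, 5, 9, 6]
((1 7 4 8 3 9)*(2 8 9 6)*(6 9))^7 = [0, 9, 6, 8, 7, 5, 4, 1, 2, 3] = (1 9 3 8 2 6 4 7)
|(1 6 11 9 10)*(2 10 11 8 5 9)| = 8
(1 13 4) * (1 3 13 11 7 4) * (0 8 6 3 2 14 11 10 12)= (0 8 6 3 13 1 10 12)(2 14 11 7 4)= [8, 10, 14, 13, 2, 5, 3, 4, 6, 9, 12, 7, 0, 1, 11]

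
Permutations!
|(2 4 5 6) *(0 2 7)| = 6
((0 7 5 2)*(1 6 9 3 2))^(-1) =(0 2 3 9 6 1 5 7) =[2, 5, 3, 9, 4, 7, 1, 0, 8, 6]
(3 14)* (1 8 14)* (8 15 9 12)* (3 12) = (1 15 9 3)(8 14 12) = [0, 15, 2, 1, 4, 5, 6, 7, 14, 3, 10, 11, 8, 13, 12, 9]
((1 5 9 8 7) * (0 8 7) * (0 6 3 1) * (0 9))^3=(0 3)(1 8)(5 6)(7 9)=[3, 8, 2, 0, 4, 6, 5, 9, 1, 7]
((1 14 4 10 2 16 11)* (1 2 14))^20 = (2 11 16)(4 14 10) = [0, 1, 11, 3, 14, 5, 6, 7, 8, 9, 4, 16, 12, 13, 10, 15, 2]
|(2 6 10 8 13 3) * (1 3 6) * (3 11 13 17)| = |(1 11 13 6 10 8 17 3 2)| = 9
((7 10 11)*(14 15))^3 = (14 15) = [0, 1, 2, 3, 4, 5, 6, 7, 8, 9, 10, 11, 12, 13, 15, 14]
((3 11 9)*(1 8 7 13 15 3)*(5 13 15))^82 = [0, 11, 2, 7, 4, 5, 6, 1, 9, 3, 10, 15, 12, 13, 14, 8] = (1 11 15 8 9 3 7)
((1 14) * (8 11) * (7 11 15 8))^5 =(1 14)(7 11)(8 15) =[0, 14, 2, 3, 4, 5, 6, 11, 15, 9, 10, 7, 12, 13, 1, 8]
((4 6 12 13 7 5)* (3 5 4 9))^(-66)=(4 7 13 12 6)=[0, 1, 2, 3, 7, 5, 4, 13, 8, 9, 10, 11, 6, 12]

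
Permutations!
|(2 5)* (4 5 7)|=4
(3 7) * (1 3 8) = [0, 3, 2, 7, 4, 5, 6, 8, 1] = (1 3 7 8)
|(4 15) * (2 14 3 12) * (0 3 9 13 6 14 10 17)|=|(0 3 12 2 10 17)(4 15)(6 14 9 13)|=12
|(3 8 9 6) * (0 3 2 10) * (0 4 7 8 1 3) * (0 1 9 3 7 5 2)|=28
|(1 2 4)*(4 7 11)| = 5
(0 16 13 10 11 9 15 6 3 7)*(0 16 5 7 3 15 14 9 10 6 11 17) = (0 5 7 16 13 6 15 11 10 17)(9 14) = [5, 1, 2, 3, 4, 7, 15, 16, 8, 14, 17, 10, 12, 6, 9, 11, 13, 0]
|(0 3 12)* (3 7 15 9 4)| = 7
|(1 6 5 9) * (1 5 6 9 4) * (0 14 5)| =|(0 14 5 4 1 9)| =6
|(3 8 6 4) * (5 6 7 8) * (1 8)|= 12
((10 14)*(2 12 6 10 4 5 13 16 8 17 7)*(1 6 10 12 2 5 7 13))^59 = (1 10 7 6 14 5 12 4)(8 16 13 17) = [0, 10, 2, 3, 1, 12, 14, 6, 16, 9, 7, 11, 4, 17, 5, 15, 13, 8]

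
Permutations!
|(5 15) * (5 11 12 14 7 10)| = 7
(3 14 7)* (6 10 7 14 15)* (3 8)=(3 15 6 10 7 8)=[0, 1, 2, 15, 4, 5, 10, 8, 3, 9, 7, 11, 12, 13, 14, 6]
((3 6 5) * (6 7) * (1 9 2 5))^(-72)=(1 7 5 9 6 3 2)=[0, 7, 1, 2, 4, 9, 3, 5, 8, 6]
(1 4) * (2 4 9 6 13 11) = [0, 9, 4, 3, 1, 5, 13, 7, 8, 6, 10, 2, 12, 11] = (1 9 6 13 11 2 4)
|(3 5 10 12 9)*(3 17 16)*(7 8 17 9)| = |(3 5 10 12 7 8 17 16)| = 8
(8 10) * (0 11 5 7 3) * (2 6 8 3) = (0 11 5 7 2 6 8 10 3) = [11, 1, 6, 0, 4, 7, 8, 2, 10, 9, 3, 5]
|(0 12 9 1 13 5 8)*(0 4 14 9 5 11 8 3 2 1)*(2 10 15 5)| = 20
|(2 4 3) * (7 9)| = 6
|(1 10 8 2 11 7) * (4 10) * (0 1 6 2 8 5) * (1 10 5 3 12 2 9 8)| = 13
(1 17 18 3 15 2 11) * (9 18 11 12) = (1 17 11)(2 12 9 18 3 15) = [0, 17, 12, 15, 4, 5, 6, 7, 8, 18, 10, 1, 9, 13, 14, 2, 16, 11, 3]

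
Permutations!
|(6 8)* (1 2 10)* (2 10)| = |(1 10)(6 8)| = 2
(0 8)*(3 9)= [8, 1, 2, 9, 4, 5, 6, 7, 0, 3]= (0 8)(3 9)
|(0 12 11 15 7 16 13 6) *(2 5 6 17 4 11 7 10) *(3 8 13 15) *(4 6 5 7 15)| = |(0 12 15 10 2 7 16 4 11 3 8 13 17 6)| = 14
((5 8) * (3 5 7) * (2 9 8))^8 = (2 8 3)(5 9 7) = [0, 1, 8, 2, 4, 9, 6, 5, 3, 7]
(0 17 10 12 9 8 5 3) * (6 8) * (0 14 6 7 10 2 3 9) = (0 17 2 3 14 6 8 5 9 7 10 12) = [17, 1, 3, 14, 4, 9, 8, 10, 5, 7, 12, 11, 0, 13, 6, 15, 16, 2]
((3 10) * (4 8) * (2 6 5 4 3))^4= (2 8 6 3 5 10 4)= [0, 1, 8, 5, 2, 10, 3, 7, 6, 9, 4]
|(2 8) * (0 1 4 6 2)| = 6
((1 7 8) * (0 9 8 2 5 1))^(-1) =(0 8 9)(1 5 2 7) =[8, 5, 7, 3, 4, 2, 6, 1, 9, 0]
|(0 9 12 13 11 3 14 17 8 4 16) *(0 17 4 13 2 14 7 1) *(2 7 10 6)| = 55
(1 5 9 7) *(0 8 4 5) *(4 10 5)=(0 8 10 5 9 7 1)=[8, 0, 2, 3, 4, 9, 6, 1, 10, 7, 5]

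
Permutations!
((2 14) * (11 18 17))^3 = (18)(2 14) = [0, 1, 14, 3, 4, 5, 6, 7, 8, 9, 10, 11, 12, 13, 2, 15, 16, 17, 18]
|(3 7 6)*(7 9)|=|(3 9 7 6)|=4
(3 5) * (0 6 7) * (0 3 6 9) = [9, 1, 2, 5, 4, 6, 7, 3, 8, 0] = (0 9)(3 5 6 7)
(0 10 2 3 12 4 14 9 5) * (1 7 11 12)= (0 10 2 3 1 7 11 12 4 14 9 5)= [10, 7, 3, 1, 14, 0, 6, 11, 8, 5, 2, 12, 4, 13, 9]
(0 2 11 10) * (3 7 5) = (0 2 11 10)(3 7 5) = [2, 1, 11, 7, 4, 3, 6, 5, 8, 9, 0, 10]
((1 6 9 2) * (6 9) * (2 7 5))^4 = (1 2 5 7 9) = [0, 2, 5, 3, 4, 7, 6, 9, 8, 1]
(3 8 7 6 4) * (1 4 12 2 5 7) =(1 4 3 8)(2 5 7 6 12) =[0, 4, 5, 8, 3, 7, 12, 6, 1, 9, 10, 11, 2]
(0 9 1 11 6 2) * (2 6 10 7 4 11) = (0 9 1 2)(4 11 10 7) = [9, 2, 0, 3, 11, 5, 6, 4, 8, 1, 7, 10]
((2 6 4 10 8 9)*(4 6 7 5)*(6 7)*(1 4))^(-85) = [0, 2, 4, 3, 6, 9, 10, 8, 5, 1, 7] = (1 2 4 6 10 7 8 5 9)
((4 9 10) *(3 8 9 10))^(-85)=(3 9 8)(4 10)=[0, 1, 2, 9, 10, 5, 6, 7, 3, 8, 4]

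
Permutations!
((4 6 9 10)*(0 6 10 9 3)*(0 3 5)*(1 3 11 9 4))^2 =[5, 11, 2, 9, 1, 6, 0, 7, 8, 10, 3, 4] =(0 5 6)(1 11 4)(3 9 10)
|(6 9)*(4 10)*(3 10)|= |(3 10 4)(6 9)|= 6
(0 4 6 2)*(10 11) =(0 4 6 2)(10 11) =[4, 1, 0, 3, 6, 5, 2, 7, 8, 9, 11, 10]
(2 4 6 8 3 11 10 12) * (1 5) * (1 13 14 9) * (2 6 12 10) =[0, 5, 4, 11, 12, 13, 8, 7, 3, 1, 10, 2, 6, 14, 9] =(1 5 13 14 9)(2 4 12 6 8 3 11)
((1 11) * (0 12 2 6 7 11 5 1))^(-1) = (0 11 7 6 2 12)(1 5) = [11, 5, 12, 3, 4, 1, 2, 6, 8, 9, 10, 7, 0]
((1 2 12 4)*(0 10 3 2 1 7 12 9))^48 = (12)(0 2 10 9 3) = [2, 1, 10, 0, 4, 5, 6, 7, 8, 3, 9, 11, 12]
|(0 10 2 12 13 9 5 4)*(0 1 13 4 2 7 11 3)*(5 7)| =12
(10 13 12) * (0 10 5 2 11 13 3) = (0 10 3)(2 11 13 12 5) = [10, 1, 11, 0, 4, 2, 6, 7, 8, 9, 3, 13, 5, 12]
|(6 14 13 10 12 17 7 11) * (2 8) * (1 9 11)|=10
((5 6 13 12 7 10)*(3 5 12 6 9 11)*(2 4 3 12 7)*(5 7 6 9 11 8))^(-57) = [0, 1, 7, 6, 10, 2, 8, 13, 12, 11, 9, 4, 3, 5] = (2 7 13 5)(3 6 8 12)(4 10 9 11)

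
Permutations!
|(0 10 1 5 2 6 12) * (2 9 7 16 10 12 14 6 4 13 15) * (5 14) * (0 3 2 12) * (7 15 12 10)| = |(1 14 6 5 9 15 10)(2 4 13 12 3)(7 16)| = 70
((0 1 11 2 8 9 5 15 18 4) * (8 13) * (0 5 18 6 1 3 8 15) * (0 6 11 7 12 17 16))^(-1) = (0 16 17 12 7 1 6 5 4 18 9 8 3)(2 11 15 13) = [16, 6, 11, 0, 18, 4, 5, 1, 3, 8, 10, 15, 7, 2, 14, 13, 17, 12, 9]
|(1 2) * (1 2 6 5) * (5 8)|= |(1 6 8 5)|= 4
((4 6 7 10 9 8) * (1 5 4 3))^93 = (1 6 9)(3 4 10)(5 7 8) = [0, 6, 2, 4, 10, 7, 9, 8, 5, 1, 3]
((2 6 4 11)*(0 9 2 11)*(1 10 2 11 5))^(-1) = (0 4 6 2 10 1 5 11 9) = [4, 5, 10, 3, 6, 11, 2, 7, 8, 0, 1, 9]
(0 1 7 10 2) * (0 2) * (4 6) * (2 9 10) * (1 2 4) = [2, 7, 9, 3, 6, 5, 1, 4, 8, 10, 0] = (0 2 9 10)(1 7 4 6)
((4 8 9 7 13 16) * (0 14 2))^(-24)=(16)=[0, 1, 2, 3, 4, 5, 6, 7, 8, 9, 10, 11, 12, 13, 14, 15, 16]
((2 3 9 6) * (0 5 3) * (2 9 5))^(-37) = (0 2)(3 5)(6 9) = [2, 1, 0, 5, 4, 3, 9, 7, 8, 6]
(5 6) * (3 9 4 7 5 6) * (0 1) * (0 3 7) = [1, 3, 2, 9, 0, 7, 6, 5, 8, 4] = (0 1 3 9 4)(5 7)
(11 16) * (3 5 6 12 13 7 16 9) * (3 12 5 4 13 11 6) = (3 4 13 7 16 6 5)(9 12 11) = [0, 1, 2, 4, 13, 3, 5, 16, 8, 12, 10, 9, 11, 7, 14, 15, 6]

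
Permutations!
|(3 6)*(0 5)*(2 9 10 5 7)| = 6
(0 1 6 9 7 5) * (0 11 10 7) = (0 1 6 9)(5 11 10 7) = [1, 6, 2, 3, 4, 11, 9, 5, 8, 0, 7, 10]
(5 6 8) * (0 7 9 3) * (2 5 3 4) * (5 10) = [7, 1, 10, 0, 2, 6, 8, 9, 3, 4, 5] = (0 7 9 4 2 10 5 6 8 3)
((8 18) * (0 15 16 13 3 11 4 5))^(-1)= (0 5 4 11 3 13 16 15)(8 18)= [5, 1, 2, 13, 11, 4, 6, 7, 18, 9, 10, 3, 12, 16, 14, 0, 15, 17, 8]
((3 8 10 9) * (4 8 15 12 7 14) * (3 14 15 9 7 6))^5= [0, 1, 2, 10, 12, 5, 8, 9, 6, 7, 3, 11, 4, 13, 15, 14]= (3 10)(4 12)(6 8)(7 9)(14 15)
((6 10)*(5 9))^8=(10)=[0, 1, 2, 3, 4, 5, 6, 7, 8, 9, 10]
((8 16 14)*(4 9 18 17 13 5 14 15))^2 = (4 18 13 14 16)(5 8 15 9 17) = [0, 1, 2, 3, 18, 8, 6, 7, 15, 17, 10, 11, 12, 14, 16, 9, 4, 5, 13]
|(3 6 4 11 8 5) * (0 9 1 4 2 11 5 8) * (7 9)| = 10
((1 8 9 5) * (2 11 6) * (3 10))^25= [0, 8, 11, 10, 4, 1, 2, 7, 9, 5, 3, 6]= (1 8 9 5)(2 11 6)(3 10)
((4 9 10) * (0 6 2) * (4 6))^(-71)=(0 4 9 10 6 2)=[4, 1, 0, 3, 9, 5, 2, 7, 8, 10, 6]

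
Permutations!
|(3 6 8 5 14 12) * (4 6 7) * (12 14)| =7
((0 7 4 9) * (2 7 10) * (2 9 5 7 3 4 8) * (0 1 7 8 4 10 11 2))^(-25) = (0 4 9 2 8 7 10 11 5 1 3) = [4, 3, 8, 0, 9, 1, 6, 10, 7, 2, 11, 5]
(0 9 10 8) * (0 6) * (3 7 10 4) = (0 9 4 3 7 10 8 6) = [9, 1, 2, 7, 3, 5, 0, 10, 6, 4, 8]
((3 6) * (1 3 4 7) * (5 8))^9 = [0, 7, 2, 1, 6, 8, 3, 4, 5] = (1 7 4 6 3)(5 8)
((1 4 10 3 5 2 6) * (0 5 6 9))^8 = (1 3 4 6 10) = [0, 3, 2, 4, 6, 5, 10, 7, 8, 9, 1]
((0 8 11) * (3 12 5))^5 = (0 11 8)(3 5 12) = [11, 1, 2, 5, 4, 12, 6, 7, 0, 9, 10, 8, 3]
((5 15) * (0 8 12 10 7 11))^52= (15)(0 7 12)(8 11 10)= [7, 1, 2, 3, 4, 5, 6, 12, 11, 9, 8, 10, 0, 13, 14, 15]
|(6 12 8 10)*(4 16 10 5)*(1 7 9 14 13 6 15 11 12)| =24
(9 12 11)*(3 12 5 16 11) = [0, 1, 2, 12, 4, 16, 6, 7, 8, 5, 10, 9, 3, 13, 14, 15, 11] = (3 12)(5 16 11 9)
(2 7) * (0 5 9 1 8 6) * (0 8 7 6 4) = (0 5 9 1 7 2 6 8 4) = [5, 7, 6, 3, 0, 9, 8, 2, 4, 1]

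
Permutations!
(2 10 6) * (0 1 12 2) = (0 1 12 2 10 6) = [1, 12, 10, 3, 4, 5, 0, 7, 8, 9, 6, 11, 2]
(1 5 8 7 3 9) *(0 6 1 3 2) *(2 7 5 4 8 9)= [6, 4, 0, 2, 8, 9, 1, 7, 5, 3]= (0 6 1 4 8 5 9 3 2)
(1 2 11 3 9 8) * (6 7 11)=(1 2 6 7 11 3 9 8)=[0, 2, 6, 9, 4, 5, 7, 11, 1, 8, 10, 3]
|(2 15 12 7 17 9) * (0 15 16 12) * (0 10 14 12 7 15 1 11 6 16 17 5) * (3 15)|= 105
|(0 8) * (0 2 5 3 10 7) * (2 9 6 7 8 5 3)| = |(0 5 2 3 10 8 9 6 7)| = 9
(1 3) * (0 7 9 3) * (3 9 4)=[7, 0, 2, 1, 3, 5, 6, 4, 8, 9]=(9)(0 7 4 3 1)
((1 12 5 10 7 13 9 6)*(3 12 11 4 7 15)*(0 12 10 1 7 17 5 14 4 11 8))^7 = (0 8 1 5 17 4 14 12)(3 10 15)(6 9 13 7) = [8, 5, 2, 10, 14, 17, 9, 6, 1, 13, 15, 11, 0, 7, 12, 3, 16, 4]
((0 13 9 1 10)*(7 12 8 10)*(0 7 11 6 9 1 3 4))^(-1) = [4, 13, 2, 9, 3, 5, 11, 10, 12, 6, 8, 1, 7, 0] = (0 4 3 9 6 11 1 13)(7 10 8 12)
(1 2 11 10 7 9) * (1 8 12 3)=(1 2 11 10 7 9 8 12 3)=[0, 2, 11, 1, 4, 5, 6, 9, 12, 8, 7, 10, 3]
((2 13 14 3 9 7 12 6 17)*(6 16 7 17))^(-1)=(2 17 9 3 14 13)(7 16 12)=[0, 1, 17, 14, 4, 5, 6, 16, 8, 3, 10, 11, 7, 2, 13, 15, 12, 9]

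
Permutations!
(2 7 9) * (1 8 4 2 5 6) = (1 8 4 2 7 9 5 6) = [0, 8, 7, 3, 2, 6, 1, 9, 4, 5]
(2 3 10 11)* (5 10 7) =(2 3 7 5 10 11) =[0, 1, 3, 7, 4, 10, 6, 5, 8, 9, 11, 2]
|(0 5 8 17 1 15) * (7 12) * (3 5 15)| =10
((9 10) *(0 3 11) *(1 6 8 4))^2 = (0 11 3)(1 8)(4 6) = [11, 8, 2, 0, 6, 5, 4, 7, 1, 9, 10, 3]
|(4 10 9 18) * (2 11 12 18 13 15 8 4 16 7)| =|(2 11 12 18 16 7)(4 10 9 13 15 8)| =6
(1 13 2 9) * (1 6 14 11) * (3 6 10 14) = (1 13 2 9 10 14 11)(3 6) = [0, 13, 9, 6, 4, 5, 3, 7, 8, 10, 14, 1, 12, 2, 11]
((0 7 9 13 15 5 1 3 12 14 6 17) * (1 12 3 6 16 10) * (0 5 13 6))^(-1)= (0 1 10 16 14 12 5 17 6 9 7)(13 15)= [1, 10, 2, 3, 4, 17, 9, 0, 8, 7, 16, 11, 5, 15, 12, 13, 14, 6]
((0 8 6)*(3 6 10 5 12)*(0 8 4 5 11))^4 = (0 3 11 12 10 5 8 4 6) = [3, 1, 2, 11, 6, 8, 0, 7, 4, 9, 5, 12, 10]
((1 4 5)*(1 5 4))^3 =(5) =[0, 1, 2, 3, 4, 5]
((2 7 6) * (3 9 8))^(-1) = (2 6 7)(3 8 9) = [0, 1, 6, 8, 4, 5, 7, 2, 9, 3]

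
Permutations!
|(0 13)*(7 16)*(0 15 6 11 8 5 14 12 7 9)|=|(0 13 15 6 11 8 5 14 12 7 16 9)|=12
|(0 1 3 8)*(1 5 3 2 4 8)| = 7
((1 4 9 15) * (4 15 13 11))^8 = (15) = [0, 1, 2, 3, 4, 5, 6, 7, 8, 9, 10, 11, 12, 13, 14, 15]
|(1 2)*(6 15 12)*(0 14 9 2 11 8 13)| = 24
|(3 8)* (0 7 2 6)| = |(0 7 2 6)(3 8)| = 4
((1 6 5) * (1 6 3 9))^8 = (1 9 3) = [0, 9, 2, 1, 4, 5, 6, 7, 8, 3]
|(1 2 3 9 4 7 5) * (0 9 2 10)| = |(0 9 4 7 5 1 10)(2 3)| = 14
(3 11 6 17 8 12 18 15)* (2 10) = (2 10)(3 11 6 17 8 12 18 15) = [0, 1, 10, 11, 4, 5, 17, 7, 12, 9, 2, 6, 18, 13, 14, 3, 16, 8, 15]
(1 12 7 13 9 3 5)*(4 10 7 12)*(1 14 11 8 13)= (1 4 10 7)(3 5 14 11 8 13 9)= [0, 4, 2, 5, 10, 14, 6, 1, 13, 3, 7, 8, 12, 9, 11]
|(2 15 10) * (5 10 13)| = |(2 15 13 5 10)| = 5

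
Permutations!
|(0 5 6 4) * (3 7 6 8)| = 7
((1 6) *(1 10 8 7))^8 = (1 8 6 7 10) = [0, 8, 2, 3, 4, 5, 7, 10, 6, 9, 1]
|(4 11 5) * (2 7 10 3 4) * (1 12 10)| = |(1 12 10 3 4 11 5 2 7)| = 9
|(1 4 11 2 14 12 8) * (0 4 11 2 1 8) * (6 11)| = |(0 4 2 14 12)(1 6 11)| = 15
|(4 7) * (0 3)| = |(0 3)(4 7)| = 2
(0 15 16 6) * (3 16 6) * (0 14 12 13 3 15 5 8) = (0 5 8)(3 16 15 6 14 12 13) = [5, 1, 2, 16, 4, 8, 14, 7, 0, 9, 10, 11, 13, 3, 12, 6, 15]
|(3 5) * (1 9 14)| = |(1 9 14)(3 5)| = 6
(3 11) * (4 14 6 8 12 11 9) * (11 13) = (3 9 4 14 6 8 12 13 11) = [0, 1, 2, 9, 14, 5, 8, 7, 12, 4, 10, 3, 13, 11, 6]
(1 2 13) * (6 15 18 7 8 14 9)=(1 2 13)(6 15 18 7 8 14 9)=[0, 2, 13, 3, 4, 5, 15, 8, 14, 6, 10, 11, 12, 1, 9, 18, 16, 17, 7]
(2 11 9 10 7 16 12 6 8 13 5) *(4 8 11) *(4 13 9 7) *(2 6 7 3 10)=[0, 1, 13, 10, 8, 6, 11, 16, 9, 2, 4, 3, 7, 5, 14, 15, 12]=(2 13 5 6 11 3 10 4 8 9)(7 16 12)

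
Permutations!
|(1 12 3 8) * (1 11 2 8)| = |(1 12 3)(2 8 11)| = 3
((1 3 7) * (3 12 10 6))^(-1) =(1 7 3 6 10 12) =[0, 7, 2, 6, 4, 5, 10, 3, 8, 9, 12, 11, 1]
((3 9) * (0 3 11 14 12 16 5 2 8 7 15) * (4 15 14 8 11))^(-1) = (0 15 4 9 3)(2 5 16 12 14 7 8 11) = [15, 1, 5, 0, 9, 16, 6, 8, 11, 3, 10, 2, 14, 13, 7, 4, 12]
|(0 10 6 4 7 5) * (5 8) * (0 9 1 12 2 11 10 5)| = 12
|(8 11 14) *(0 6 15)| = |(0 6 15)(8 11 14)| = 3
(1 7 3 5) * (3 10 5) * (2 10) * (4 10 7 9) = (1 9 4 10 5)(2 7) = [0, 9, 7, 3, 10, 1, 6, 2, 8, 4, 5]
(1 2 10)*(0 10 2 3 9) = [10, 3, 2, 9, 4, 5, 6, 7, 8, 0, 1] = (0 10 1 3 9)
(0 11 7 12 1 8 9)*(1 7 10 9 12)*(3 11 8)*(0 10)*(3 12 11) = (0 8 11)(1 12 7)(9 10) = [8, 12, 2, 3, 4, 5, 6, 1, 11, 10, 9, 0, 7]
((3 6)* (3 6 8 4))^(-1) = [0, 1, 2, 4, 8, 5, 6, 7, 3] = (3 4 8)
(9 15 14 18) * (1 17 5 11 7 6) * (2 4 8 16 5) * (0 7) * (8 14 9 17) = [7, 8, 4, 3, 14, 11, 1, 6, 16, 15, 10, 0, 12, 13, 18, 9, 5, 2, 17] = (0 7 6 1 8 16 5 11)(2 4 14 18 17)(9 15)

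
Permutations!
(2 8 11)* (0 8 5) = (0 8 11 2 5) = [8, 1, 5, 3, 4, 0, 6, 7, 11, 9, 10, 2]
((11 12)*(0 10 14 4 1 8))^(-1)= (0 8 1 4 14 10)(11 12)= [8, 4, 2, 3, 14, 5, 6, 7, 1, 9, 0, 12, 11, 13, 10]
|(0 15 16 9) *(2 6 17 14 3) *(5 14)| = 12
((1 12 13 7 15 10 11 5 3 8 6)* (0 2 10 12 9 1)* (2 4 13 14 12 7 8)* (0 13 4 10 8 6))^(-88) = (15)(0 5 8 11 2 10 3) = [5, 1, 10, 0, 4, 8, 6, 7, 11, 9, 3, 2, 12, 13, 14, 15]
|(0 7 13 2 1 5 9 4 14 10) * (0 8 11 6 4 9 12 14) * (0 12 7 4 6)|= 35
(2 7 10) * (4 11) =(2 7 10)(4 11) =[0, 1, 7, 3, 11, 5, 6, 10, 8, 9, 2, 4]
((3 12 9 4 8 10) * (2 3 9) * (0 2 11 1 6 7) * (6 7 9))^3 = (0 12 7 3 1 2 11)(4 6 8 9 10) = [12, 2, 11, 1, 6, 5, 8, 3, 9, 10, 4, 0, 7]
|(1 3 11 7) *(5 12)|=4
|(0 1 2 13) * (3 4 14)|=12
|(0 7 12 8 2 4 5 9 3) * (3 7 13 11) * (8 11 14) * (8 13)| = 10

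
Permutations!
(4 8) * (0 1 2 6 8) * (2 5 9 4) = [1, 5, 6, 3, 0, 9, 8, 7, 2, 4] = (0 1 5 9 4)(2 6 8)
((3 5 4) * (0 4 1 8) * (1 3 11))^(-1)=(0 8 1 11 4)(3 5)=[8, 11, 2, 5, 0, 3, 6, 7, 1, 9, 10, 4]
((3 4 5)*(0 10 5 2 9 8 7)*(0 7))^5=(0 2 5 8 4 10 9 3)=[2, 1, 5, 0, 10, 8, 6, 7, 4, 3, 9]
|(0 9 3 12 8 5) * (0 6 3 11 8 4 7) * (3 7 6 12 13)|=18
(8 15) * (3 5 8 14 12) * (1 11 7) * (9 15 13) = (1 11 7)(3 5 8 13 9 15 14 12) = [0, 11, 2, 5, 4, 8, 6, 1, 13, 15, 10, 7, 3, 9, 12, 14]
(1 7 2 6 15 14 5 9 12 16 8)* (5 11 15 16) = (1 7 2 6 16 8)(5 9 12)(11 15 14) = [0, 7, 6, 3, 4, 9, 16, 2, 1, 12, 10, 15, 5, 13, 11, 14, 8]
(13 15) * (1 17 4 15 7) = (1 17 4 15 13 7) = [0, 17, 2, 3, 15, 5, 6, 1, 8, 9, 10, 11, 12, 7, 14, 13, 16, 4]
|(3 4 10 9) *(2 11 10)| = |(2 11 10 9 3 4)| = 6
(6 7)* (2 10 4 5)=(2 10 4 5)(6 7)=[0, 1, 10, 3, 5, 2, 7, 6, 8, 9, 4]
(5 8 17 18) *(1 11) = (1 11)(5 8 17 18) = [0, 11, 2, 3, 4, 8, 6, 7, 17, 9, 10, 1, 12, 13, 14, 15, 16, 18, 5]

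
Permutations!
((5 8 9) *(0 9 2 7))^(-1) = (0 7 2 8 5 9) = [7, 1, 8, 3, 4, 9, 6, 2, 5, 0]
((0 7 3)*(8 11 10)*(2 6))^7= (0 7 3)(2 6)(8 11 10)= [7, 1, 6, 0, 4, 5, 2, 3, 11, 9, 8, 10]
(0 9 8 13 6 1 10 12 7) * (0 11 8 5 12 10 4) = (0 9 5 12 7 11 8 13 6 1 4) = [9, 4, 2, 3, 0, 12, 1, 11, 13, 5, 10, 8, 7, 6]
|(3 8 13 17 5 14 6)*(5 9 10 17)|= |(3 8 13 5 14 6)(9 10 17)|= 6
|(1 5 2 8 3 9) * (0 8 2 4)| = 7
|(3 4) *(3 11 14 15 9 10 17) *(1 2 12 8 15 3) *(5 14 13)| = 24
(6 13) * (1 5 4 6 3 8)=(1 5 4 6 13 3 8)=[0, 5, 2, 8, 6, 4, 13, 7, 1, 9, 10, 11, 12, 3]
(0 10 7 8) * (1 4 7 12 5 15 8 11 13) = (0 10 12 5 15 8)(1 4 7 11 13) = [10, 4, 2, 3, 7, 15, 6, 11, 0, 9, 12, 13, 5, 1, 14, 8]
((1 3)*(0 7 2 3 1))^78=(0 2)(3 7)=[2, 1, 0, 7, 4, 5, 6, 3]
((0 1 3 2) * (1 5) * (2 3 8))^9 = (0 2 8 1 5) = [2, 5, 8, 3, 4, 0, 6, 7, 1]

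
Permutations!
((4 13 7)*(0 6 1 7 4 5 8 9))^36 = (13)(0 6 1 7 5 8 9) = [6, 7, 2, 3, 4, 8, 1, 5, 9, 0, 10, 11, 12, 13]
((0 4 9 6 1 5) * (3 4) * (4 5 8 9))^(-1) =[5, 6, 2, 0, 4, 3, 9, 7, 1, 8] =(0 5 3)(1 6 9 8)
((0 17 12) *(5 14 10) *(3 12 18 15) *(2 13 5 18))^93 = (0 14 12 5 3 13 15 2 18 17 10) = [14, 1, 18, 13, 4, 3, 6, 7, 8, 9, 0, 11, 5, 15, 12, 2, 16, 10, 17]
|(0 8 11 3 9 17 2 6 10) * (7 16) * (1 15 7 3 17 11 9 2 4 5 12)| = |(0 8 9 11 17 4 5 12 1 15 7 16 3 2 6 10)| = 16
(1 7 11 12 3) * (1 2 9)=(1 7 11 12 3 2 9)=[0, 7, 9, 2, 4, 5, 6, 11, 8, 1, 10, 12, 3]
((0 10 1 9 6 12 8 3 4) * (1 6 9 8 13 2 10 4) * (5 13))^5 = (0 4)(1 3 8)(2 13 5 12 6 10) = [4, 3, 13, 8, 0, 12, 10, 7, 1, 9, 2, 11, 6, 5]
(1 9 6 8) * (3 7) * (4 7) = (1 9 6 8)(3 4 7) = [0, 9, 2, 4, 7, 5, 8, 3, 1, 6]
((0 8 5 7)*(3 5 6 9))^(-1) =(0 7 5 3 9 6 8) =[7, 1, 2, 9, 4, 3, 8, 5, 0, 6]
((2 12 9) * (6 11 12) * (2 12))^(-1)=(2 11 6)(9 12)=[0, 1, 11, 3, 4, 5, 2, 7, 8, 12, 10, 6, 9]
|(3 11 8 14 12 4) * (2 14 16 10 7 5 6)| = |(2 14 12 4 3 11 8 16 10 7 5 6)| = 12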